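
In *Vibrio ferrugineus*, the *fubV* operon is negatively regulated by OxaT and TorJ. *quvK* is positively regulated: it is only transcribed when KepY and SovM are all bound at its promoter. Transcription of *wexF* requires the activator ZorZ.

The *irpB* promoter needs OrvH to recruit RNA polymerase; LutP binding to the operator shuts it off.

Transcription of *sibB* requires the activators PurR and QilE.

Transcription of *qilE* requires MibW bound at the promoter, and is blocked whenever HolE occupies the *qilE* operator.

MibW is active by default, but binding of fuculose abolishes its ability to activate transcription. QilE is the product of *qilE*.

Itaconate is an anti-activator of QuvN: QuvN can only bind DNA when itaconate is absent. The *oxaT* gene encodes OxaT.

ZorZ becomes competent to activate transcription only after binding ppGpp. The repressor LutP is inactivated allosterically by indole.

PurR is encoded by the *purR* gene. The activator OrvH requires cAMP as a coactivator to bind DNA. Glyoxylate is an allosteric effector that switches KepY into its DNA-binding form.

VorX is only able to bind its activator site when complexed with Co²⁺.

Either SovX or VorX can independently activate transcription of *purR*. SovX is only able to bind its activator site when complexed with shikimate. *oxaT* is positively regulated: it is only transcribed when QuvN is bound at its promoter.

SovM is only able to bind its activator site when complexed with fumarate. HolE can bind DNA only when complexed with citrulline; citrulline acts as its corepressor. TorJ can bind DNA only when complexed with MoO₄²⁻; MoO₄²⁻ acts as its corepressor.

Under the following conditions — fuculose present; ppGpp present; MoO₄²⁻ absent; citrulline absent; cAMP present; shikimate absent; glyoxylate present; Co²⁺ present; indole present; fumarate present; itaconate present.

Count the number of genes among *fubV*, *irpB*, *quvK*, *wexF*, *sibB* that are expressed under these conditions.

4

Itaconate is present, so QuvN is inactive.
Required activator QuvN is absent, so *oxaT* is not transcribed.
So OxaT is not produced.
MoO₄²⁻ is absent, so TorJ is inactive.
With no repressor bound, *fubV* is transcribed.
→ *fubV* is ON.
Indole is present, so LutP is inactive.
cAMP is present, so OrvH is active.
No repressor is bound and OrvH is active, so *irpB* is transcribed.
→ *irpB* is ON.
Glyoxylate is present, so KepY is active.
Fumarate is present, so SovM is active.
No repressor is bound and KepY and SovM are active, so *quvK* is transcribed.
→ *quvK* is ON.
ppGpp is present, so ZorZ is active.
No repressor is bound and ZorZ is active, so *wexF* is transcribed.
→ *wexF* is ON.
Shikimate is absent, so SovX is inactive.
Co²⁺ is present, so VorX is active.
Activator VorX is present, so *purR* is transcribed.
So PurR is produced and active.
Fuculose is present, so MibW is inactive.
Citrulline is absent, so HolE is inactive.
Required activator MibW is absent, so *qilE* is not transcribed.
So QilE is not produced.
Required activator QilE is absent, so *sibB* is not transcribed.
→ *sibB* is OFF.
4 of the 5 genes are transcribed.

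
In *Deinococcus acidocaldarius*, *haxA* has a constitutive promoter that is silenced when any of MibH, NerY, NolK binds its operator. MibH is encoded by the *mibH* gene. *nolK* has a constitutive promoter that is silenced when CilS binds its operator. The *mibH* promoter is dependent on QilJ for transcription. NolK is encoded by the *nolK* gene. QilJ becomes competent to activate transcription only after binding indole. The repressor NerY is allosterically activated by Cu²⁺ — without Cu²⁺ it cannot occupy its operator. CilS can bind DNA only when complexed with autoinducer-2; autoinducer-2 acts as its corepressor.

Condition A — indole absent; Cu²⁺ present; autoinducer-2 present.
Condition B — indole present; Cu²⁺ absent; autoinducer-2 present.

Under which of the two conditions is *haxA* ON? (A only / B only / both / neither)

neither

Condition A:
Indole is absent, so QilJ is inactive.
Required activator QilJ is absent, so *mibH* is not transcribed.
So MibH is not produced.
Cu²⁺ is present, so NerY is active.
Autoinducer-2 is present, so CilS is active.
With repressor CilS bound, *nolK* is not transcribed.
So NolK is not produced.
With repressor NerY bound, *haxA* is not transcribed.
→ *haxA* is OFF in A.
Condition B:
Indole is present, so QilJ is active.
No repressor is bound and QilJ is active, so *mibH* is transcribed.
So MibH is produced and active.
Cu²⁺ is absent, so NerY is inactive.
Autoinducer-2 is present, so CilS is active.
With repressor CilS bound, *nolK* is not transcribed.
So NolK is not produced.
With repressor MibH bound, *haxA* is not transcribed.
→ *haxA* is OFF in B.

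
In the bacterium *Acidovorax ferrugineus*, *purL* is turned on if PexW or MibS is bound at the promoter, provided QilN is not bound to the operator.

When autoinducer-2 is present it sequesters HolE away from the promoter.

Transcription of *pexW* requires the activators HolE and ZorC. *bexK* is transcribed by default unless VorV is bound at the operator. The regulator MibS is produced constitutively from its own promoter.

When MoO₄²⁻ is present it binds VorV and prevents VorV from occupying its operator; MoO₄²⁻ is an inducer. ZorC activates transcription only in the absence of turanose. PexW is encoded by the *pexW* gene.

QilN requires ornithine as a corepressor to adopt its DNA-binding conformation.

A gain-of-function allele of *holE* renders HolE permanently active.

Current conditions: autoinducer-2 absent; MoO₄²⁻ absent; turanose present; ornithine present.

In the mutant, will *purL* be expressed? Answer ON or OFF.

Ornithine is present, so QilN is active.
HolE is constitutively active in this strain.
Turanose is present, so ZorC is inactive.
Required activator ZorC is absent, so *pexW* is not transcribed.
So PexW is not produced.
MibS is produced constitutively and is active.
With repressor QilN bound, *purL* is not transcribed.

OFF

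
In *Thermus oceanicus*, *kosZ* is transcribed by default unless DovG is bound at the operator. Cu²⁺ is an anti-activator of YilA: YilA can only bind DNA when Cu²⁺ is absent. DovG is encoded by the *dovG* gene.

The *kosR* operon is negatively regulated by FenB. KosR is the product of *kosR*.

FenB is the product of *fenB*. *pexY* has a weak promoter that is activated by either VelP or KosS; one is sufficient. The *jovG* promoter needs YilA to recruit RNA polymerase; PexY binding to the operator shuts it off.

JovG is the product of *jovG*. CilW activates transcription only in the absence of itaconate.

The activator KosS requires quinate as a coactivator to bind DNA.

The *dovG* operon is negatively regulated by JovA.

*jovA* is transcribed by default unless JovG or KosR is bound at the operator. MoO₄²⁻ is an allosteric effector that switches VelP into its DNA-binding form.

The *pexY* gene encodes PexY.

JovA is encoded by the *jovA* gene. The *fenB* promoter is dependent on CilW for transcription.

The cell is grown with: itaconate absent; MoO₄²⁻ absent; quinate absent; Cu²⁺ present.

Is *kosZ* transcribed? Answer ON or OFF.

MoO₄²⁻ is absent, so VelP is inactive.
Quinate is absent, so KosS is inactive.
No activator is available at the *pexY* promoter, so *pexY* is not transcribed.
So PexY is not produced.
Cu²⁺ is present, so YilA is inactive.
Required activator YilA is absent, so *jovG* is not transcribed.
So JovG is not produced.
Itaconate is absent, so CilW is active.
No repressor is bound and CilW is active, so *fenB* is transcribed.
So FenB is produced and active.
With repressor FenB bound, *kosR* is not transcribed.
So KosR is not produced.
With no repressor bound, *jovA* is transcribed.
So JovA is produced and active.
With repressor JovA bound, *dovG* is not transcribed.
So DovG is not produced.
With no repressor bound, *kosZ* is transcribed.

ON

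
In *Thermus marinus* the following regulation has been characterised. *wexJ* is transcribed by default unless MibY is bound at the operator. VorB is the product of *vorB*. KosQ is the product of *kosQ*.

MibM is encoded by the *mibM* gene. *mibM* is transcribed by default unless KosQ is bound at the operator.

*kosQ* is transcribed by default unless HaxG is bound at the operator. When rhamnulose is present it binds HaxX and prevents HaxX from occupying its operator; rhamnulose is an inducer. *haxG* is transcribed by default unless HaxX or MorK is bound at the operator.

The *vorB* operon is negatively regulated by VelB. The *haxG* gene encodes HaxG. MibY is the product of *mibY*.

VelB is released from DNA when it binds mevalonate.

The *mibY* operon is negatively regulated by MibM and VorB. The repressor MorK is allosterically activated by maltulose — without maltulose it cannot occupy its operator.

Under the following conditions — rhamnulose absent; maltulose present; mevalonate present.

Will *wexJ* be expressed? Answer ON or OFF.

ON

Rhamnulose is absent, so HaxX is active.
Maltulose is present, so MorK is active.
With repressor HaxX bound, *haxG* is not transcribed.
So HaxG is not produced.
With no repressor bound, *kosQ* is transcribed.
So KosQ is produced and active.
With repressor KosQ bound, *mibM* is not transcribed.
So MibM is not produced.
Mevalonate is present, so VelB is inactive.
With no repressor bound, *vorB* is transcribed.
So VorB is produced and active.
With repressor VorB bound, *mibY* is not transcribed.
So MibY is not produced.
With no repressor bound, *wexJ* is transcribed.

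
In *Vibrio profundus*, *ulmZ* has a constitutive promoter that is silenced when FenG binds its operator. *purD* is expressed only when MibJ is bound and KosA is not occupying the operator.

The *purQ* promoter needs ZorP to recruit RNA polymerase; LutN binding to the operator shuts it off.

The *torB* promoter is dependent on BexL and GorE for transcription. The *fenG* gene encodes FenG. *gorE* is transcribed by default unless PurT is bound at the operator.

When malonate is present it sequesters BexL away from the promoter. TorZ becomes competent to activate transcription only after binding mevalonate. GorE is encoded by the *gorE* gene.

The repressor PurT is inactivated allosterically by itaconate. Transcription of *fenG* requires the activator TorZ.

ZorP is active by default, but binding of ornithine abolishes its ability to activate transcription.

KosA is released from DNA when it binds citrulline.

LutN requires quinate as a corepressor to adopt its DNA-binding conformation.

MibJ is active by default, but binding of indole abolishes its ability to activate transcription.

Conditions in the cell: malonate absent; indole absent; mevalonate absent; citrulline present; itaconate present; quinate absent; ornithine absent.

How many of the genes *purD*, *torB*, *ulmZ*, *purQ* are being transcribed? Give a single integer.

Indole is absent, so MibJ is active.
Citrulline is present, so KosA is inactive.
No repressor is bound and MibJ is active, so *purD* is transcribed.
→ *purD* is ON.
Malonate is absent, so BexL is active.
Itaconate is present, so PurT is inactive.
With no repressor bound, *gorE* is transcribed.
So GorE is produced and active.
No repressor is bound and BexL and GorE are active, so *torB* is transcribed.
→ *torB* is ON.
Mevalonate is absent, so TorZ is inactive.
Required activator TorZ is absent, so *fenG* is not transcribed.
So FenG is not produced.
With no repressor bound, *ulmZ* is transcribed.
→ *ulmZ* is ON.
Ornithine is absent, so ZorP is active.
Quinate is absent, so LutN is inactive.
No repressor is bound and ZorP is active, so *purQ* is transcribed.
→ *purQ* is ON.
4 of the 4 genes are transcribed.

4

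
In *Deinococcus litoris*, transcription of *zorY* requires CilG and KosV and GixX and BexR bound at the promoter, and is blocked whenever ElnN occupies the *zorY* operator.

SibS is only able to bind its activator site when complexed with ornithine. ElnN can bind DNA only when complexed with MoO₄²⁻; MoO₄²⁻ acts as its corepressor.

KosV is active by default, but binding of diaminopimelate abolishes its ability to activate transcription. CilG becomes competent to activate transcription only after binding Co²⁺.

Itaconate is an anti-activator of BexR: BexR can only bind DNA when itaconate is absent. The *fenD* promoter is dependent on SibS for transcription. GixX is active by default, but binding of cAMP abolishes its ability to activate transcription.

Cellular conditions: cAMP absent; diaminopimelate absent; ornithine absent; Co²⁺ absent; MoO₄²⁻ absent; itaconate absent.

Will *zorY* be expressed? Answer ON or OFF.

Co²⁺ is absent, so CilG is inactive.
Diaminopimelate is absent, so KosV is active.
MoO₄²⁻ is absent, so ElnN is inactive.
cAMP is absent, so GixX is active.
Itaconate is absent, so BexR is active.
Required activator CilG is absent, so *zorY* is not transcribed.

OFF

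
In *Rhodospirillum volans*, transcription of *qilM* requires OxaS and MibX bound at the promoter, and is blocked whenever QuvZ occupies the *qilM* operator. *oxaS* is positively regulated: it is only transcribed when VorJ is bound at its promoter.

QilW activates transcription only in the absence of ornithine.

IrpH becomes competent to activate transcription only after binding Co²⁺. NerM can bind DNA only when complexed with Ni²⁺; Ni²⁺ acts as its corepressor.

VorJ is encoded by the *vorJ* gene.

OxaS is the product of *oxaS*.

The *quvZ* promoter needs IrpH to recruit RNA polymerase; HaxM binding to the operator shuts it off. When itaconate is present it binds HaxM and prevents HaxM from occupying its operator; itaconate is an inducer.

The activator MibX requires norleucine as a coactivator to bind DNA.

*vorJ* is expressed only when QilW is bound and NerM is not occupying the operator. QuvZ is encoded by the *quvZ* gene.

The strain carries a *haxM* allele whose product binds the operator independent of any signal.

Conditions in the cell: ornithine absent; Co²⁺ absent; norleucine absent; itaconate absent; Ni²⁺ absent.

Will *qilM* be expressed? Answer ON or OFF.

Ornithine is absent, so QilW is active.
Ni²⁺ is absent, so NerM is inactive.
No repressor is bound and QilW is active, so *vorJ* is transcribed.
So VorJ is produced and active.
No repressor is bound and VorJ is active, so *oxaS* is transcribed.
So OxaS is produced and active.
Norleucine is absent, so MibX is inactive.
Co²⁺ is absent, so IrpH is inactive.
HaxM is constitutively active in this strain.
With repressor HaxM bound, *quvZ* is not transcribed.
So QuvZ is not produced.
Required activator MibX is absent, so *qilM* is not transcribed.

OFF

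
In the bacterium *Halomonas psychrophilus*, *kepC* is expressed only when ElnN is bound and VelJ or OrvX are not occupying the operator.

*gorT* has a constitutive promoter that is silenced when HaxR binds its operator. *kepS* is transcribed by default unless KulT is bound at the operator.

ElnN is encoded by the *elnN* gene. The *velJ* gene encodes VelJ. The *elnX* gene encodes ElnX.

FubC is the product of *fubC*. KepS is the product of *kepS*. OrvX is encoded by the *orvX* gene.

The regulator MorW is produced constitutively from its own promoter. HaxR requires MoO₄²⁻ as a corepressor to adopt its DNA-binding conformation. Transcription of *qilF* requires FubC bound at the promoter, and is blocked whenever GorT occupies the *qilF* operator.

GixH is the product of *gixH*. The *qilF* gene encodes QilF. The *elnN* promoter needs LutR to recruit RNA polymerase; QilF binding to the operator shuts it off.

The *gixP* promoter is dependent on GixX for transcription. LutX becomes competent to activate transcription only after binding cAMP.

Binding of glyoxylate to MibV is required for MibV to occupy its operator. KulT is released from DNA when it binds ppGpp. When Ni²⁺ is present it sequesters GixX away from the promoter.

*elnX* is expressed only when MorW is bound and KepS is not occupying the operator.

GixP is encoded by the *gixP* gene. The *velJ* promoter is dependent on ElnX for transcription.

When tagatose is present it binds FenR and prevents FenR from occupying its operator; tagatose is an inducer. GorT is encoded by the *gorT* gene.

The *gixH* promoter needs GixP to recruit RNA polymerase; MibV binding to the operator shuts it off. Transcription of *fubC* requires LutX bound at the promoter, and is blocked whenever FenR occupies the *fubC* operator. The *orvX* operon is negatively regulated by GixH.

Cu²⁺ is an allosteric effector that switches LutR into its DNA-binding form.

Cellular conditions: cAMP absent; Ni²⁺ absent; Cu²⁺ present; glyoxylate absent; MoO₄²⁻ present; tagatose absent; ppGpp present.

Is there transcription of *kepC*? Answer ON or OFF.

Cu²⁺ is present, so LutR is active.
MoO₄²⁻ is present, so HaxR is active.
With repressor HaxR bound, *gorT* is not transcribed.
So GorT is not produced.
Tagatose is absent, so FenR is active.
cAMP is absent, so LutX is inactive.
With repressor FenR bound, *fubC* is not transcribed.
So FubC is not produced.
Required activator FubC is absent, so *qilF* is not transcribed.
So QilF is not produced.
No repressor is bound and LutR is active, so *elnN* is transcribed.
So ElnN is produced and active.
MorW is produced constitutively and is active.
ppGpp is present, so KulT is inactive.
With no repressor bound, *kepS* is transcribed.
So KepS is produced and active.
With repressor KepS bound, *elnX* is not transcribed.
So ElnX is not produced.
Required activator ElnX is absent, so *velJ* is not transcribed.
So VelJ is not produced.
Glyoxylate is absent, so MibV is inactive.
Ni²⁺ is absent, so GixX is active.
No repressor is bound and GixX is active, so *gixP* is transcribed.
So GixP is produced and active.
No repressor is bound and GixP is active, so *gixH* is transcribed.
So GixH is produced and active.
With repressor GixH bound, *orvX* is not transcribed.
So OrvX is not produced.
No repressor is bound and ElnN is active, so *kepC* is transcribed.

ON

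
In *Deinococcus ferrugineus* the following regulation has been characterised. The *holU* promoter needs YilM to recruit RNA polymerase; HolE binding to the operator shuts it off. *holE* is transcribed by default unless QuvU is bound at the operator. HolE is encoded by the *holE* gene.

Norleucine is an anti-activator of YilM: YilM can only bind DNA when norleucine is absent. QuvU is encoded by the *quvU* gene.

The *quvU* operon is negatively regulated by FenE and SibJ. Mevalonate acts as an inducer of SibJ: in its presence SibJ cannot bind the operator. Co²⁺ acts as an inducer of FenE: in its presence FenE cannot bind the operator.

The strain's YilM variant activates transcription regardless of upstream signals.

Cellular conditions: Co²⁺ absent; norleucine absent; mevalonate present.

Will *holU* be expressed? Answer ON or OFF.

Co²⁺ is absent, so FenE is active.
Mevalonate is present, so SibJ is inactive.
With repressor FenE bound, *quvU* is not transcribed.
So QuvU is not produced.
With no repressor bound, *holE* is transcribed.
So HolE is produced and active.
YilM is constitutively active in this strain.
With repressor HolE bound, *holU* is not transcribed.

OFF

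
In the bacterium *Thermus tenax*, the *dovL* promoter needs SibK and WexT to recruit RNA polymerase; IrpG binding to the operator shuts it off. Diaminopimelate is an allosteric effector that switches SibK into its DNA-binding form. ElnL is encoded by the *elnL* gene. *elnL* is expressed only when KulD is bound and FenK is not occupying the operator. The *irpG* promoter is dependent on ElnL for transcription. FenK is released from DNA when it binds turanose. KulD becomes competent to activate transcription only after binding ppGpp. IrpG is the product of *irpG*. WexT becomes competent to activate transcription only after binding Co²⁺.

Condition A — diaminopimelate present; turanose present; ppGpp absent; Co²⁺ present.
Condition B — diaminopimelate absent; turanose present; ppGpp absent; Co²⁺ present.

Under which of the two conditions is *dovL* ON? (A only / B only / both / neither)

Condition A:
Diaminopimelate is present, so SibK is active.
Turanose is present, so FenK is inactive.
ppGpp is absent, so KulD is inactive.
Required activator KulD is absent, so *elnL* is not transcribed.
So ElnL is not produced.
Required activator ElnL is absent, so *irpG* is not transcribed.
So IrpG is not produced.
Co²⁺ is present, so WexT is active.
No repressor is bound and SibK and WexT are active, so *dovL* is transcribed.
→ *dovL* is ON in A.
Condition B:
Diaminopimelate is absent, so SibK is inactive.
Turanose is present, so FenK is inactive.
ppGpp is absent, so KulD is inactive.
Required activator KulD is absent, so *elnL* is not transcribed.
So ElnL is not produced.
Required activator ElnL is absent, so *irpG* is not transcribed.
So IrpG is not produced.
Co²⁺ is present, so WexT is active.
Required activator SibK is absent, so *dovL* is not transcribed.
→ *dovL* is OFF in B.

A only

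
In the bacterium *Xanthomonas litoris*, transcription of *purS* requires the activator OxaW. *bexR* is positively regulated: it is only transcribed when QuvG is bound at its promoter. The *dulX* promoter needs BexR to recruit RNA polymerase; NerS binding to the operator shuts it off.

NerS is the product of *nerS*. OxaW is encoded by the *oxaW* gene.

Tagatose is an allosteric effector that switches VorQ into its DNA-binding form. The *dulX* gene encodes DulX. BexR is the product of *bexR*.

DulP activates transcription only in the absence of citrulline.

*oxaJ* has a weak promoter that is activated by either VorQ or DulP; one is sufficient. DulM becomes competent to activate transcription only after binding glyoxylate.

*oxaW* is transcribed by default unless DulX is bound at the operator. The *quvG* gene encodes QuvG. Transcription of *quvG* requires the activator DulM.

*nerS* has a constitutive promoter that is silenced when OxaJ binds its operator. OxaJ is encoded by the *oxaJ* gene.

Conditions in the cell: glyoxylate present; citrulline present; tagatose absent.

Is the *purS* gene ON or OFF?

Glyoxylate is present, so DulM is active.
No repressor is bound and DulM is active, so *quvG* is transcribed.
So QuvG is produced and active.
No repressor is bound and QuvG is active, so *bexR* is transcribed.
So BexR is produced and active.
Tagatose is absent, so VorQ is inactive.
Citrulline is present, so DulP is inactive.
No activator is available at the *oxaJ* promoter, so *oxaJ* is not transcribed.
So OxaJ is not produced.
With no repressor bound, *nerS* is transcribed.
So NerS is produced and active.
With repressor NerS bound, *dulX* is not transcribed.
So DulX is not produced.
With no repressor bound, *oxaW* is transcribed.
So OxaW is produced and active.
No repressor is bound and OxaW is active, so *purS* is transcribed.

ON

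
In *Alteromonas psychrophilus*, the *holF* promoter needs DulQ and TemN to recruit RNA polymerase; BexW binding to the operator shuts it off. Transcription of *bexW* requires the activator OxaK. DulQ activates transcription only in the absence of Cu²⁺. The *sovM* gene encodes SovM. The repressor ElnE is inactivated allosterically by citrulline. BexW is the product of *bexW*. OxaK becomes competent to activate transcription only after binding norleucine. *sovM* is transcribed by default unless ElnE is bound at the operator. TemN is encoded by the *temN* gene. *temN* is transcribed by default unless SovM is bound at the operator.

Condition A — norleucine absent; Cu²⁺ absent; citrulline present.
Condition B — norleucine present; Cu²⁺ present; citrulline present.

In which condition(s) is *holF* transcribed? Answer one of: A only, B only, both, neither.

neither

Condition A:
Norleucine is absent, so OxaK is inactive.
Required activator OxaK is absent, so *bexW* is not transcribed.
So BexW is not produced.
Cu²⁺ is absent, so DulQ is active.
Citrulline is present, so ElnE is inactive.
With no repressor bound, *sovM* is transcribed.
So SovM is produced and active.
With repressor SovM bound, *temN* is not transcribed.
So TemN is not produced.
Required activator TemN is absent, so *holF* is not transcribed.
→ *holF* is OFF in A.
Condition B:
Norleucine is present, so OxaK is active.
No repressor is bound and OxaK is active, so *bexW* is transcribed.
So BexW is produced and active.
Cu²⁺ is present, so DulQ is inactive.
Citrulline is present, so ElnE is inactive.
With no repressor bound, *sovM* is transcribed.
So SovM is produced and active.
With repressor SovM bound, *temN* is not transcribed.
So TemN is not produced.
With repressor BexW bound, *holF* is not transcribed.
→ *holF* is OFF in B.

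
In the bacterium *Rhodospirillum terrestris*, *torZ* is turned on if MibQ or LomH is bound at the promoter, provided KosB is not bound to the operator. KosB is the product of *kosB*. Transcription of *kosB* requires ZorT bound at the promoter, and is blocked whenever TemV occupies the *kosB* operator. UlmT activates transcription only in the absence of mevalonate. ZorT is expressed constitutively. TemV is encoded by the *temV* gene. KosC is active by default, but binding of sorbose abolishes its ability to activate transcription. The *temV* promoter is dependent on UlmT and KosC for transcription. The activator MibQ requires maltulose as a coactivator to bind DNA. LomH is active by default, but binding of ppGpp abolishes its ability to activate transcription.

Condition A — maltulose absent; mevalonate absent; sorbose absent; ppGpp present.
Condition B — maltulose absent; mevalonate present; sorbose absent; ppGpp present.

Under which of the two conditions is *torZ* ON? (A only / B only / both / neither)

Condition A:
Maltulose is absent, so MibQ is inactive.
Mevalonate is absent, so UlmT is active.
Sorbose is absent, so KosC is active.
No repressor is bound and UlmT and KosC are active, so *temV* is transcribed.
So TemV is produced and active.
ZorT is produced constitutively and is active.
With repressor TemV bound, *kosB* is not transcribed.
So KosB is not produced.
ppGpp is present, so LomH is inactive.
No activator is available at the *torZ* promoter, so *torZ* is not transcribed.
→ *torZ* is OFF in A.
Condition B:
Maltulose is absent, so MibQ is inactive.
Mevalonate is present, so UlmT is inactive.
Sorbose is absent, so KosC is active.
Required activator UlmT is absent, so *temV* is not transcribed.
So TemV is not produced.
ZorT is produced constitutively and is active.
No repressor is bound and ZorT is active, so *kosB* is transcribed.
So KosB is produced and active.
ppGpp is present, so LomH is inactive.
With repressor KosB bound, *torZ* is not transcribed.
→ *torZ* is OFF in B.

neither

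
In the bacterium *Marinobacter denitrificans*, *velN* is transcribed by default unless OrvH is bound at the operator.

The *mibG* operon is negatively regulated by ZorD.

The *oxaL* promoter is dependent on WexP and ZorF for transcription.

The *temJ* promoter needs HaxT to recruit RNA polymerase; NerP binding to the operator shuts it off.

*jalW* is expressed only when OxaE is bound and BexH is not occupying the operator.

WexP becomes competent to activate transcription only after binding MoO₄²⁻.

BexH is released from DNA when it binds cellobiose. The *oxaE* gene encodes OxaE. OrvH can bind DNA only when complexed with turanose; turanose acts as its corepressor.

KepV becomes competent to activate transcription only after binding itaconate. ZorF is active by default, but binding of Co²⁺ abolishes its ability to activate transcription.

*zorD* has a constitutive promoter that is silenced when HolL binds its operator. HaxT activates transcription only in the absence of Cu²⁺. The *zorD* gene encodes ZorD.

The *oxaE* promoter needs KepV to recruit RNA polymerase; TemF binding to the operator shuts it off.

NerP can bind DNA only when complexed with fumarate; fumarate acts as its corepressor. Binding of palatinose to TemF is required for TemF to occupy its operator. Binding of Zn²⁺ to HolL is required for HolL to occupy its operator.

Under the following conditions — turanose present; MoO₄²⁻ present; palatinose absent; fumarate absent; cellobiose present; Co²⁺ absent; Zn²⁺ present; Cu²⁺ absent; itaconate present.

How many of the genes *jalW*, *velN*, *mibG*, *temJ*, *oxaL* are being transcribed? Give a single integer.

4

Cellobiose is present, so BexH is inactive.
Itaconate is present, so KepV is active.
Palatinose is absent, so TemF is inactive.
No repressor is bound and KepV is active, so *oxaE* is transcribed.
So OxaE is produced and active.
No repressor is bound and OxaE is active, so *jalW* is transcribed.
→ *jalW* is ON.
Turanose is present, so OrvH is active.
With repressor OrvH bound, *velN* is not transcribed.
→ *velN* is OFF.
Zn²⁺ is present, so HolL is active.
With repressor HolL bound, *zorD* is not transcribed.
So ZorD is not produced.
With no repressor bound, *mibG* is transcribed.
→ *mibG* is ON.
Fumarate is absent, so NerP is inactive.
Cu²⁺ is absent, so HaxT is active.
No repressor is bound and HaxT is active, so *temJ* is transcribed.
→ *temJ* is ON.
MoO₄²⁻ is present, so WexP is active.
Co²⁺ is absent, so ZorF is active.
No repressor is bound and WexP and ZorF are active, so *oxaL* is transcribed.
→ *oxaL* is ON.
4 of the 5 genes are transcribed.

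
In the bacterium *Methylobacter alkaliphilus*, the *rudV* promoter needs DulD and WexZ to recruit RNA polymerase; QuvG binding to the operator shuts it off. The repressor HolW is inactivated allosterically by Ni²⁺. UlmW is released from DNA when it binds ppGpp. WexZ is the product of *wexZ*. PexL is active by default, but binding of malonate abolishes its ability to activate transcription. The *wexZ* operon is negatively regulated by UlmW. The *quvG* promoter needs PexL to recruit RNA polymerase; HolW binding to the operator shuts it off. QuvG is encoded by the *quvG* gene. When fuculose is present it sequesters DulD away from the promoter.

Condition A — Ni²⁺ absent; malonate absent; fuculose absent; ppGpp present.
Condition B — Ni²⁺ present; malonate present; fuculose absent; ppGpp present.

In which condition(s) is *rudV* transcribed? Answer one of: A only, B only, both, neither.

both

Condition A:
Ni²⁺ is absent, so HolW is active.
Malonate is absent, so PexL is active.
With repressor HolW bound, *quvG* is not transcribed.
So QuvG is not produced.
Fuculose is absent, so DulD is active.
ppGpp is present, so UlmW is inactive.
With no repressor bound, *wexZ* is transcribed.
So WexZ is produced and active.
No repressor is bound and DulD and WexZ are active, so *rudV* is transcribed.
→ *rudV* is ON in A.
Condition B:
Ni²⁺ is present, so HolW is inactive.
Malonate is present, so PexL is inactive.
Required activator PexL is absent, so *quvG* is not transcribed.
So QuvG is not produced.
Fuculose is absent, so DulD is active.
ppGpp is present, so UlmW is inactive.
With no repressor bound, *wexZ* is transcribed.
So WexZ is produced and active.
No repressor is bound and DulD and WexZ are active, so *rudV* is transcribed.
→ *rudV* is ON in B.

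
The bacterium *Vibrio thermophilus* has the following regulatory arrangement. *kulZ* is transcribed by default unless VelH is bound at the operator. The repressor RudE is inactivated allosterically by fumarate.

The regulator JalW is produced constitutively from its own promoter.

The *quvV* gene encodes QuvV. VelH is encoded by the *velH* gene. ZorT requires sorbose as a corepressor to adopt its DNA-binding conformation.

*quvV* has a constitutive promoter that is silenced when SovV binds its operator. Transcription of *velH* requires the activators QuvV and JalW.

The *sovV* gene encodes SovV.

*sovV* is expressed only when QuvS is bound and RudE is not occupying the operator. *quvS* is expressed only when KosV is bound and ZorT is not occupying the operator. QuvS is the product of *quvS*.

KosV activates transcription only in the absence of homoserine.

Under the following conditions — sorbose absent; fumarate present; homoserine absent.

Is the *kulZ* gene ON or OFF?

ON

Sorbose is absent, so ZorT is inactive.
Homoserine is absent, so KosV is active.
No repressor is bound and KosV is active, so *quvS* is transcribed.
So QuvS is produced and active.
Fumarate is present, so RudE is inactive.
No repressor is bound and QuvS is active, so *sovV* is transcribed.
So SovV is produced and active.
With repressor SovV bound, *quvV* is not transcribed.
So QuvV is not produced.
JalW is produced constitutively and is active.
Required activator QuvV is absent, so *velH* is not transcribed.
So VelH is not produced.
With no repressor bound, *kulZ* is transcribed.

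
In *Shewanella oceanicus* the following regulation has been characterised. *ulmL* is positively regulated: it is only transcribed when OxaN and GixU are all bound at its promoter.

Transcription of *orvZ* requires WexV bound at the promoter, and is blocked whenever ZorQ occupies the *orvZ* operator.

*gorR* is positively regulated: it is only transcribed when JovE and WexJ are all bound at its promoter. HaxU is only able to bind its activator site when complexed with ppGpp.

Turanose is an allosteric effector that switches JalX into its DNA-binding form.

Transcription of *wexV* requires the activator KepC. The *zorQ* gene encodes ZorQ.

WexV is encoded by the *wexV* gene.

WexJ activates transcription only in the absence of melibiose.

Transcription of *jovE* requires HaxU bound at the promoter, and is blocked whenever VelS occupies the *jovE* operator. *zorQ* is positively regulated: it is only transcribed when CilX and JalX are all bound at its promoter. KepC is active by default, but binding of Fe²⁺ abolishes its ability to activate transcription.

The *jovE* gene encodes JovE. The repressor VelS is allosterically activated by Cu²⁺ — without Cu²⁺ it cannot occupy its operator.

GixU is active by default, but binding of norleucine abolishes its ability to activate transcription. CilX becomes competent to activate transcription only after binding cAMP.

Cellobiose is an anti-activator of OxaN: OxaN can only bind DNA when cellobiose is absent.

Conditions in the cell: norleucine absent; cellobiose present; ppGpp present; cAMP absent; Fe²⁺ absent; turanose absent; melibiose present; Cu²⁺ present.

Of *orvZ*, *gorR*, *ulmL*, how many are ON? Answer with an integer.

cAMP is absent, so CilX is inactive.
Turanose is absent, so JalX is inactive.
Required activator CilX is absent, so *zorQ* is not transcribed.
So ZorQ is not produced.
Fe²⁺ is absent, so KepC is active.
No repressor is bound and KepC is active, so *wexV* is transcribed.
So WexV is produced and active.
No repressor is bound and WexV is active, so *orvZ* is transcribed.
→ *orvZ* is ON.
ppGpp is present, so HaxU is active.
Cu²⁺ is present, so VelS is active.
With repressor VelS bound, *jovE* is not transcribed.
So JovE is not produced.
Melibiose is present, so WexJ is inactive.
Required activator JovE is absent, so *gorR* is not transcribed.
→ *gorR* is OFF.
Cellobiose is present, so OxaN is inactive.
Norleucine is absent, so GixU is active.
Required activator OxaN is absent, so *ulmL* is not transcribed.
→ *ulmL* is OFF.
1 of the 3 genes is transcribed.

1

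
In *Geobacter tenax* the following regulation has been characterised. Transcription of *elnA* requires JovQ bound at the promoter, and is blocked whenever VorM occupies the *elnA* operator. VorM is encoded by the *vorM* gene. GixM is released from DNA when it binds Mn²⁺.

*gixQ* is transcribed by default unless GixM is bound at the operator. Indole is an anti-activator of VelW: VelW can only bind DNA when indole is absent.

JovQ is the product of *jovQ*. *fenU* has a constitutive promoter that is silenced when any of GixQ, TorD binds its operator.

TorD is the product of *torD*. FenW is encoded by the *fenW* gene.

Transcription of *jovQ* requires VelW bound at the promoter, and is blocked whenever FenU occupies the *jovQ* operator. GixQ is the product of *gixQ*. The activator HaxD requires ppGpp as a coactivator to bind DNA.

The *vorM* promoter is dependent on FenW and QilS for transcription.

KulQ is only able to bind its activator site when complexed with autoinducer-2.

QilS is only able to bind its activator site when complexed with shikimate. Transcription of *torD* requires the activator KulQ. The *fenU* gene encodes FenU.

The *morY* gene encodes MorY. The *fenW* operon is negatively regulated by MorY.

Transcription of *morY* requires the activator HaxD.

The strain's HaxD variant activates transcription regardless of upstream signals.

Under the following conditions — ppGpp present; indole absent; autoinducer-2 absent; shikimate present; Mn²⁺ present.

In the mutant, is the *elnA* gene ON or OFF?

ON

Indole is absent, so VelW is active.
Mn²⁺ is present, so GixM is inactive.
With no repressor bound, *gixQ* is transcribed.
So GixQ is produced and active.
Autoinducer-2 is absent, so KulQ is inactive.
Required activator KulQ is absent, so *torD* is not transcribed.
So TorD is not produced.
With repressor GixQ bound, *fenU* is not transcribed.
So FenU is not produced.
No repressor is bound and VelW is active, so *jovQ* is transcribed.
So JovQ is produced and active.
HaxD is constitutively active in this strain.
No repressor is bound and HaxD is active, so *morY* is transcribed.
So MorY is produced and active.
With repressor MorY bound, *fenW* is not transcribed.
So FenW is not produced.
Shikimate is present, so QilS is active.
Required activator FenW is absent, so *vorM* is not transcribed.
So VorM is not produced.
No repressor is bound and JovQ is active, so *elnA* is transcribed.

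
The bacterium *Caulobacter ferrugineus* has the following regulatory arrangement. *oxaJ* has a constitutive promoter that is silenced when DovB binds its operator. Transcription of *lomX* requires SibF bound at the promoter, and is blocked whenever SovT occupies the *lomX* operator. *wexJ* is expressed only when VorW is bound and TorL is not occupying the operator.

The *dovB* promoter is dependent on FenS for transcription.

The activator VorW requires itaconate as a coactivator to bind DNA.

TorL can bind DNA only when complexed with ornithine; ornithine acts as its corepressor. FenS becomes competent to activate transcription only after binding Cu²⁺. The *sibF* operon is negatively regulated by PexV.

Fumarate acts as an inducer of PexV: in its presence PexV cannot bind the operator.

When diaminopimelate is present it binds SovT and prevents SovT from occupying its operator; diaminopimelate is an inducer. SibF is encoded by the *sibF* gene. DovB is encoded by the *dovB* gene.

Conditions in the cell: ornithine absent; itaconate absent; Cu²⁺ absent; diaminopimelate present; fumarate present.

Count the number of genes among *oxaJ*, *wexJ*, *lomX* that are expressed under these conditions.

2

Cu²⁺ is absent, so FenS is inactive.
Required activator FenS is absent, so *dovB* is not transcribed.
So DovB is not produced.
With no repressor bound, *oxaJ* is transcribed.
→ *oxaJ* is ON.
Itaconate is absent, so VorW is inactive.
Ornithine is absent, so TorL is inactive.
Required activator VorW is absent, so *wexJ* is not transcribed.
→ *wexJ* is OFF.
Diaminopimelate is present, so SovT is inactive.
Fumarate is present, so PexV is inactive.
With no repressor bound, *sibF* is transcribed.
So SibF is produced and active.
No repressor is bound and SibF is active, so *lomX* is transcribed.
→ *lomX* is ON.
2 of the 3 genes are transcribed.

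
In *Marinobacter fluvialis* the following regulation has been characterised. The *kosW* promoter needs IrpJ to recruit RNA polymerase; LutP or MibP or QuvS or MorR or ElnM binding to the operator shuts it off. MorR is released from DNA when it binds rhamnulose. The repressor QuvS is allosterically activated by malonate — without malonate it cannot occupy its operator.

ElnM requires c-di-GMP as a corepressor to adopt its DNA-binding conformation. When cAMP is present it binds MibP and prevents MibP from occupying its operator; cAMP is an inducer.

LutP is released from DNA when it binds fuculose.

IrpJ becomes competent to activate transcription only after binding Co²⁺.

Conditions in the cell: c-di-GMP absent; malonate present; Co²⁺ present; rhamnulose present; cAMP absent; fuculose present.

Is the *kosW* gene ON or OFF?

Fuculose is present, so LutP is inactive.
cAMP is absent, so MibP is active.
Malonate is present, so QuvS is active.
Co²⁺ is present, so IrpJ is active.
Rhamnulose is present, so MorR is inactive.
c-di-GMP is absent, so ElnM is inactive.
With repressor MibP bound, *kosW* is not transcribed.

OFF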